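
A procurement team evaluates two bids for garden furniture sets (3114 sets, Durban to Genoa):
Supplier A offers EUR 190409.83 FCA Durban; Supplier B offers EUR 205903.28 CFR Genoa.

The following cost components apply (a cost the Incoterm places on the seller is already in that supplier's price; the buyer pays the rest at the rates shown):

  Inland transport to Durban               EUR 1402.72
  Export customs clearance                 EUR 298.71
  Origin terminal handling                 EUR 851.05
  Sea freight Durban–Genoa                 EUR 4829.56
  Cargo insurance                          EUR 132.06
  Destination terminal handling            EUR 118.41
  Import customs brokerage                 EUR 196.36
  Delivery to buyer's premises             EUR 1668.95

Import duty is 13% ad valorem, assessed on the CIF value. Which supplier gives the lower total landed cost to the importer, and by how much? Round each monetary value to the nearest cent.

Supplier A is cheaper by EUR 11088.50

Supplier A (FCA):
CIF value = FCA price + origin terminal + freight + insurance = 190409.83 + 851.05 + 4829.56 + 132.06 = 196222.50
Import duty = 196222.50 × 13% = 25508.93
Buyer bears (A): 851.05 + 4829.56 + 132.06 + 118.41 + 196.36 + 1668.95 = 7796.39
Landed cost (A) = invoice 190409.83 + 7796.39 + duty 25508.93 = 223715.15
Supplier B (CFR):
CIF value = CFR price + insurance = 205903.28 + 132.06 = 206035.34
Import duty = 206035.34 × 13% = 26784.59
Buyer bears (B): 132.06 + 118.41 + 196.36 + 1668.95 = 2115.78
Landed cost (B) = invoice 205903.28 + 2115.78 + duty 26784.59 = 234803.65
Difference = |223715.15 − 234803.65| = 11088.50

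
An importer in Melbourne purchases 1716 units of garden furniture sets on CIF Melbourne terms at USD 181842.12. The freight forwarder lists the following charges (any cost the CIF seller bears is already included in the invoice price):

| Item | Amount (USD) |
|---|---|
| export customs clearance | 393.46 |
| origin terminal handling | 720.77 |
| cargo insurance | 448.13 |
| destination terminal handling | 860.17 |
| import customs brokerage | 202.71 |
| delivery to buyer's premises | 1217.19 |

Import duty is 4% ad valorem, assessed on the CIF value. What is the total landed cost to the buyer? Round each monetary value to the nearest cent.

CIF: the seller pays costs through ocean freight and marine insurance to the destination port.
Already in the invoice (seller's account under CIF): export clearance, origin terminal, insurance — exclude.
The CIF price already equals the CIF value: 181842.12
Import duty = 181842.12 × 4% = 7273.68
Buyer bears: destination terminal 860.17 + brokerage 202.71 + delivery 1217.19 + duty 7273.68 = 9553.75
Landed cost = invoice 181842.12 + 9553.75 = 191395.87

Total landed cost: USD 191395.87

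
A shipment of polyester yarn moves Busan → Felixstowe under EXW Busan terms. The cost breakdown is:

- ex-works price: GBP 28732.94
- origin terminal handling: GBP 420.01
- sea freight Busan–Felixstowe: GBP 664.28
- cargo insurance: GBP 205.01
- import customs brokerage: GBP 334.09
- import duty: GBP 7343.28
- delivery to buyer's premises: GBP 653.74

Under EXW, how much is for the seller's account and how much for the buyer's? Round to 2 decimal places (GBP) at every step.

EXW: the seller makes goods available at their premises; the buyer bears all onward costs.
Seller's account: goods 28732.94 = 28732.94
Buyer's account: origin terminal 420.01 + freight 664.28 + insurance 205.01 + brokerage 334.09 + duty 7343.28 + delivery 653.74 = 9620.41

Seller: GBP 28732.94; buyer: GBP 9620.41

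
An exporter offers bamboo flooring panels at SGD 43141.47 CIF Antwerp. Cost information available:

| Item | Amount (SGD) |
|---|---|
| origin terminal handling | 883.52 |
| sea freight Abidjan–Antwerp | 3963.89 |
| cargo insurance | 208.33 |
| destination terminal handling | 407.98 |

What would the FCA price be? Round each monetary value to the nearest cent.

FCA price: SGD 38085.73

Not relevant to the conversion: destination terminal — on the buyer under both terms; not part of either seller's price.
From CIF to FCA, the seller no longer bears: origin terminal, freight, insurance.
FCA price = 43141.47 − 883.52 − 3963.89 − 208.33 = 38085.73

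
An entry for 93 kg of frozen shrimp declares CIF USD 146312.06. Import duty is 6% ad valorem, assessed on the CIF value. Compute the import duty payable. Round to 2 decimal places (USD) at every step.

Import duty = 146312.06 × 6% = 8778.72

Import duty: USD 8778.72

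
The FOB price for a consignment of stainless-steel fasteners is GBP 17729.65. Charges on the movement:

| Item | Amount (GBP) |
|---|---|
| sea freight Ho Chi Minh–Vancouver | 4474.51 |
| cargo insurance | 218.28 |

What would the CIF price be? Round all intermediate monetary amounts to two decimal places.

CIF price: GBP 22422.44

From FOB to CIF, the seller additionally bears: freight, insurance.
CIF price = 17729.65 + 4474.51 + 218.28 = 22422.44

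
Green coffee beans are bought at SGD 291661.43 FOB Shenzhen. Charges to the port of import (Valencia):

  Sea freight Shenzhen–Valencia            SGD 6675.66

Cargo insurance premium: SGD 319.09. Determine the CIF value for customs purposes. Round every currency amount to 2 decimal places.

CIF = FOB price + freight + insurance
CIF = 291661.43 + 6675.66 + 319.09 = 298656.18

CIF value: SGD 298656.18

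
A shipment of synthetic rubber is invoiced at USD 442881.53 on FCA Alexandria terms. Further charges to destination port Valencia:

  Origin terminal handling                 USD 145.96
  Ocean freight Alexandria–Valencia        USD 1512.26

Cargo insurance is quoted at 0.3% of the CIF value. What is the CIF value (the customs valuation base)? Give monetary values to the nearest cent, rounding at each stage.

Let C be the CIF value. C = FCA price + pre-shipment costs + freight + 0.3% × C
C − 0.3% × C = 442881.53 + 145.96 + 1512.26
0.997 × C = 444539.75
C = 444539.75 / 0.997 = 445877.38
Insurance premium = 0.3% × 445877.38 = 1337.63

CIF value: USD 445877.38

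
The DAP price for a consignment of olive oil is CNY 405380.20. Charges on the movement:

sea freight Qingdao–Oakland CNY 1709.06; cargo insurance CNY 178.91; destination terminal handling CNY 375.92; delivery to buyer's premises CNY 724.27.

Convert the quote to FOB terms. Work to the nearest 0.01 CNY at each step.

From DAP to FOB, the seller no longer bears: freight, insurance, destination terminal, delivery.
FOB price = 405380.20 − 1709.06 − 178.91 − 375.92 − 724.27 = 402392.04

FOB price: CNY 402392.04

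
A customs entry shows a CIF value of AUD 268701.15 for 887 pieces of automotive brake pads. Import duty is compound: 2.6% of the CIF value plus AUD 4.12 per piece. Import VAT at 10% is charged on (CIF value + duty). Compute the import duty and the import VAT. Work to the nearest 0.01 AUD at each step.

Ad valorem component: 268701.15 × 2.6% = 6986.23
Specific component: 887 × 4.12 = 3654.44
Import duty = 6986.23 + 3654.44 = 10640.67
VAT base = CIF + duty = 268701.15 + 10640.67 = 279341.82
Import VAT = 279341.82 × 10% = 27934.18

Import duty: AUD 10640.67; import VAT: AUD 27934.18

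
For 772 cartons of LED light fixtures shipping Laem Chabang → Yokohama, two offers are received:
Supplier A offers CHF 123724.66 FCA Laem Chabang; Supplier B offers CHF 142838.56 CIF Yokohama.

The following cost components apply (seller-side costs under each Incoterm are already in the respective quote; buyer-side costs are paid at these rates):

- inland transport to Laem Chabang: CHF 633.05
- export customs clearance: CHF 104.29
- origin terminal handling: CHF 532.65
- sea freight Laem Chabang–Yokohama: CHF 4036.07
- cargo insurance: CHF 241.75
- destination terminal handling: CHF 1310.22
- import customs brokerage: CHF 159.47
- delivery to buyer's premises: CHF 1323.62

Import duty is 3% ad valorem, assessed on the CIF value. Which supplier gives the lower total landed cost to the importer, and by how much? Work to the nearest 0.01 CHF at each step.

Supplier A is cheaper by CHF 14732.54

Supplier A (FCA):
CIF value = FCA price + origin terminal + freight + insurance = 123724.66 + 532.65 + 4036.07 + 241.75 = 128535.13
Import duty = 128535.13 × 3% = 3856.05
Buyer bears (A): 532.65 + 4036.07 + 241.75 + 1310.22 + 159.47 + 1323.62 = 7603.78
Landed cost (A) = invoice 123724.66 + 7603.78 + duty 3856.05 = 135184.49
Supplier B (CIF):
The CIF price already equals the CIF value: 142838.56
Import duty = 142838.56 × 3% = 4285.16
Buyer bears (B): 1310.22 + 159.47 + 1323.62 = 2793.31
Landed cost (B) = invoice 142838.56 + 2793.31 + duty 4285.16 = 149917.03
Difference = |135184.49 − 149917.03| = 14732.54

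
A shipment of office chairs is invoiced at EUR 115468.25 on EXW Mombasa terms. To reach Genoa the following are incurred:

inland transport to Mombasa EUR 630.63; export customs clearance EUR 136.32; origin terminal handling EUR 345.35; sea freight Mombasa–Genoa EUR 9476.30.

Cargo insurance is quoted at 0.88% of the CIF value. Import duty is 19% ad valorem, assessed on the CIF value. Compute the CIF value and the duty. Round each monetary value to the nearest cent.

CIF value: EUR 127176.00; import duty: EUR 24163.44

Let C be the CIF value. C = EXW price + pre-shipment costs + freight + 0.88% × C
C − 0.88% × C = 115468.25 + 630.63 + 136.32 + 345.35 + 9476.30
0.9912 × C = 126056.85
C = 126056.85 / 0.9912 = 127176.00
Insurance premium = 0.88% × 127176.00 = 1119.15
Import duty = 127176.00 × 19% = 24163.44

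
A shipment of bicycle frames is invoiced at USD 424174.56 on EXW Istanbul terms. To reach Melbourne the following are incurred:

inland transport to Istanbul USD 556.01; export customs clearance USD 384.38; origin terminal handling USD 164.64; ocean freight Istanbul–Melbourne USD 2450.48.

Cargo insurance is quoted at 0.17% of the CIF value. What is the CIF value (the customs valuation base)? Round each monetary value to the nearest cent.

Let C be the CIF value. C = EXW price + pre-shipment costs + freight + 0.17% × C
C − 0.17% × C = 424174.56 + 556.01 + 384.38 + 164.64 + 2450.48
0.9983 × C = 427730.07
C = 427730.07 / 0.9983 = 428458.45
Insurance premium = 0.17% × 428458.45 = 728.38

CIF value: USD 428458.45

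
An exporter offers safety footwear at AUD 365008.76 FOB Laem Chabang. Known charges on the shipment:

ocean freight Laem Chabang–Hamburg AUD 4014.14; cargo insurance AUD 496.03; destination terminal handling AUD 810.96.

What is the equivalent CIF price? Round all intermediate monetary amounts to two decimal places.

Not relevant to the conversion: destination terminal — on the buyer under both terms; not part of either seller's price.
From FOB to CIF, the seller additionally bears: freight, insurance.
CIF price = 365008.76 + 4014.14 + 496.03 = 369518.93

CIF price: AUD 369518.93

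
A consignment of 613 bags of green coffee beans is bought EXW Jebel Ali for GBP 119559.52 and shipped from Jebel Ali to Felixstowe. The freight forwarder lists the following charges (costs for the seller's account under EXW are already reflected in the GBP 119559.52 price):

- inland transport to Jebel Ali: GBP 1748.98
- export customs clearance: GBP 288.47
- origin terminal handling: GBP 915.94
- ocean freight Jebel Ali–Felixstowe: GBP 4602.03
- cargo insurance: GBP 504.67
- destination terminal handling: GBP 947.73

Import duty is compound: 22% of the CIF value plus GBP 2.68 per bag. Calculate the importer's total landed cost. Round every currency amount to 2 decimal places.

Total landed cost: GBP 158286.49

EXW: the seller makes goods available at their premises; the buyer bears all onward costs.
CIF value = EXW price + inland to port + export clearance + origin terminal + freight + insurance = 119559.52 + 1748.98 + 288.47 + 915.94 + 4602.03 + 504.67 = 127619.61
Ad valorem component: 127619.61 × 22% = 28076.31
Specific component: 613 × 2.68 = 1642.84
Import duty = 28076.31 + 1642.84 = 29719.15
Buyer bears: inland to port 1748.98 + export clearance 288.47 + origin terminal 915.94 + freight 4602.03 + insurance 504.67 + destination terminal 947.73 + duty 29719.15 = 38726.97
Landed cost = invoice 119559.52 + 38726.97 = 158286.49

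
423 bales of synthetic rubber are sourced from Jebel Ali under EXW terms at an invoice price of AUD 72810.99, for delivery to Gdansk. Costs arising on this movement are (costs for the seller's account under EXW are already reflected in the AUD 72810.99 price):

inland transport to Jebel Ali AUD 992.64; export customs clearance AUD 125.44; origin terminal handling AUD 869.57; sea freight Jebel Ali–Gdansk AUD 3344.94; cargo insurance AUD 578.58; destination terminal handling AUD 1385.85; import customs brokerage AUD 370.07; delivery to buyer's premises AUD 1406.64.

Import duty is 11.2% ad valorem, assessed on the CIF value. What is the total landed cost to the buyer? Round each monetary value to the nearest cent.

Total landed cost: AUD 90701.60

EXW: the seller makes goods available at their premises; the buyer bears all onward costs.
CIF value = EXW price + inland to port + export clearance + origin terminal + freight + insurance = 72810.99 + 992.64 + 125.44 + 869.57 + 3344.94 + 578.58 = 78722.16
Import duty = 78722.16 × 11.2% = 8816.88
Buyer bears: inland to port 992.64 + export clearance 125.44 + origin terminal 869.57 + freight 3344.94 + insurance 578.58 + destination terminal 1385.85 + brokerage 370.07 + delivery 1406.64 + duty 8816.88 = 17890.61
Landed cost = invoice 72810.99 + 17890.61 = 90701.60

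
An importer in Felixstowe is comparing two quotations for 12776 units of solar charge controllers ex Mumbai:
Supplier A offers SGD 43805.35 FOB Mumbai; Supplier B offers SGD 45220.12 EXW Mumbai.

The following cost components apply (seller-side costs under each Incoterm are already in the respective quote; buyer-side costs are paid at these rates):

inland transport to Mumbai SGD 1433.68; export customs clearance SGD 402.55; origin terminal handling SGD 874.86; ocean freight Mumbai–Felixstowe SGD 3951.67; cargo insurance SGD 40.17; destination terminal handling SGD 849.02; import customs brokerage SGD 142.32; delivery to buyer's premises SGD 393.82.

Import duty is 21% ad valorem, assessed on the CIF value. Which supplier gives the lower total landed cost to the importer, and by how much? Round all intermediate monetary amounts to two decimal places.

Supplier A is cheaper by SGD 4992.29

Supplier A (FOB):
CIF value = FOB price + freight + insurance = 43805.35 + 3951.67 + 40.17 = 47797.19
Import duty = 47797.19 × 21% = 10037.41
Buyer bears (A): 3951.67 + 40.17 + 849.02 + 142.32 + 393.82 = 5377.00
Landed cost (A) = invoice 43805.35 + 5377.00 + duty 10037.41 = 59219.76
Supplier B (EXW):
CIF value = EXW price + inland to port + export clearance + origin terminal + freight + insurance = 45220.12 + 1433.68 + 402.55 + 874.86 + 3951.67 + 40.17 = 51923.05
Import duty = 51923.05 × 21% = 10903.84
Buyer bears (B): 1433.68 + 402.55 + 874.86 + 3951.67 + 40.17 + 849.02 + 142.32 + 393.82 = 8088.09
Landed cost (B) = invoice 45220.12 + 8088.09 + duty 10903.84 = 64212.05
Difference = |59219.76 − 64212.05| = 4992.29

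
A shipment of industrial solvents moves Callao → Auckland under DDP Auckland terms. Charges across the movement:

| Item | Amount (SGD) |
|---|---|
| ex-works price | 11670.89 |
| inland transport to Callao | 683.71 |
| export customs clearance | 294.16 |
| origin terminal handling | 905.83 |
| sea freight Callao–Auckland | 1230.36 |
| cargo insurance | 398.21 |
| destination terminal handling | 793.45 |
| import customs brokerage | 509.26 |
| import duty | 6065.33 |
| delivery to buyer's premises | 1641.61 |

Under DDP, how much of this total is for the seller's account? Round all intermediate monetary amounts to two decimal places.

Seller's account: SGD 24192.81

DDP: the seller bears all costs including import duty.
Seller's account: goods 11670.89 + inland to port 683.71 + export clearance 294.16 + origin terminal 905.83 + freight 1230.36 + insurance 398.21 + destination terminal 793.45 + brokerage 509.26 + duty 6065.33 + delivery 1641.61 = 24192.81
Buyer's account: 0.00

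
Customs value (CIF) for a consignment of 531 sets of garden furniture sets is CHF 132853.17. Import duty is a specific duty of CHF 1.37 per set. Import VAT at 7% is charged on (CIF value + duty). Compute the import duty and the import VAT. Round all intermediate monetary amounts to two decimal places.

Import duty = 531 × 1.37 = 727.47
VAT base = CIF + duty = 132853.17 + 727.47 = 133580.64
Import VAT = 133580.64 × 7% = 9350.64

Import duty: CHF 727.47; import VAT: CHF 9350.64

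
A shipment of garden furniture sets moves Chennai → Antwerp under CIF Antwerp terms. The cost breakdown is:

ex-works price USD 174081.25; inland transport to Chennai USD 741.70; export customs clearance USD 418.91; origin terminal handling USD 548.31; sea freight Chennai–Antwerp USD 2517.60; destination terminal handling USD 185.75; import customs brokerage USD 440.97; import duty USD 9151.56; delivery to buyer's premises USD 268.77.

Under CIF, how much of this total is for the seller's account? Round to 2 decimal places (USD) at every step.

Seller's account: USD 178307.77

CIF: the seller pays costs through ocean freight and marine insurance to the destination port.
Seller's account: goods 174081.25 + inland to port 741.70 + export clearance 418.91 + origin terminal 548.31 + freight 2517.60 = 178307.77
Buyer's account: destination terminal 185.75 + brokerage 440.97 + duty 9151.56 + delivery 268.77 = 10047.05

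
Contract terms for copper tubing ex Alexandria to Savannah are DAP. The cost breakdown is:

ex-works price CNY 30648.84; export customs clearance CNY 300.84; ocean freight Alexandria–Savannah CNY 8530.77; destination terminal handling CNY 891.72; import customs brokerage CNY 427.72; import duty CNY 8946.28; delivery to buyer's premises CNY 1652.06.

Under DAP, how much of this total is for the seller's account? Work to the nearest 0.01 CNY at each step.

Seller's account: CNY 42024.23

DAP: the seller bears all costs to the named destination except import duty and clearance.
Seller's account: goods 30648.84 + export clearance 300.84 + freight 8530.77 + destination terminal 891.72 + delivery 1652.06 = 42024.23
Buyer's account: brokerage 427.72 + duty 8946.28 = 9374.00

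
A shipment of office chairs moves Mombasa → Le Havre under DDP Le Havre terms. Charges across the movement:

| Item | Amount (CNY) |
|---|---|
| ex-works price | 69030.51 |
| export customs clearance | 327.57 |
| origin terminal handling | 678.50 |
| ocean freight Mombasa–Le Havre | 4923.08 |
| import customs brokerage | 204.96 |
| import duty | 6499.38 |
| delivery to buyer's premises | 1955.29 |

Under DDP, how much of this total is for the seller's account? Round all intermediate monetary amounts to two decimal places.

Seller's account: CNY 83619.29

DDP: the seller bears all costs including import duty.
Seller's account: goods 69030.51 + export clearance 327.57 + origin terminal 678.50 + freight 4923.08 + brokerage 204.96 + duty 6499.38 + delivery 1955.29 = 83619.29
Buyer's account: 0.00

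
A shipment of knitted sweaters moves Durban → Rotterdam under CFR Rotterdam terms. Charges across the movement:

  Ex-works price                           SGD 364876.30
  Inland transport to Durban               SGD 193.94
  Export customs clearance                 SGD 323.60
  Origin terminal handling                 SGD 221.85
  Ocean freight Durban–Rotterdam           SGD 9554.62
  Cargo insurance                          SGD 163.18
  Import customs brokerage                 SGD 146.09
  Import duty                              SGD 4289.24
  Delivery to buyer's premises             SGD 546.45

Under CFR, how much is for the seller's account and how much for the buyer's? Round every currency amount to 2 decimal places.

CFR: the seller pays costs through ocean freight to the destination port, but not insurance.
Seller's account: goods 364876.30 + inland to port 193.94 + export clearance 323.60 + origin terminal 221.85 + freight 9554.62 = 375170.31
Buyer's account: insurance 163.18 + brokerage 146.09 + duty 4289.24 + delivery 546.45 = 5144.96

Seller: SGD 375170.31; buyer: SGD 5144.96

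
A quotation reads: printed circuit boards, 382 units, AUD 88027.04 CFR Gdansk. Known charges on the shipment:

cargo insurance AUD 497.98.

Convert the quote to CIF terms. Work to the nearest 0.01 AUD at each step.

CIF price: AUD 88525.02

From CFR to CIF, the seller additionally bears: insurance.
CIF price = 88027.04 + 497.98 = 88525.02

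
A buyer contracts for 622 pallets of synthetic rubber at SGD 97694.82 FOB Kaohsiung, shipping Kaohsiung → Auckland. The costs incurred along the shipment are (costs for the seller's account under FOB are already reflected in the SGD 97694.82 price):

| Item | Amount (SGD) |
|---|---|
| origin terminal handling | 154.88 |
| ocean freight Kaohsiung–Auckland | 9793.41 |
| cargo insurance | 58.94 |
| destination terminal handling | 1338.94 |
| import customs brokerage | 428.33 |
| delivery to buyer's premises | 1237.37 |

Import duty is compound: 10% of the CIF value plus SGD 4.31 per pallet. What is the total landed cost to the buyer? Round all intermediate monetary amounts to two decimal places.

Total landed cost: SGD 123987.35

FOB: the seller bears costs until goods are on board at the origin port; the buyer bears freight, insurance and all costs thereafter.
Already in the invoice (seller's account under FOB): origin terminal — exclude.
CIF value = FOB price + freight + insurance = 97694.82 + 9793.41 + 58.94 = 107547.17
Ad valorem component: 107547.17 × 10% = 10754.72
Specific component: 622 × 4.31 = 2680.82
Import duty = 10754.72 + 2680.82 = 13435.54
Buyer bears: freight 9793.41 + insurance 58.94 + destination terminal 1338.94 + brokerage 428.33 + delivery 1237.37 + duty 13435.54 = 26292.53
Landed cost = invoice 97694.82 + 26292.53 = 123987.35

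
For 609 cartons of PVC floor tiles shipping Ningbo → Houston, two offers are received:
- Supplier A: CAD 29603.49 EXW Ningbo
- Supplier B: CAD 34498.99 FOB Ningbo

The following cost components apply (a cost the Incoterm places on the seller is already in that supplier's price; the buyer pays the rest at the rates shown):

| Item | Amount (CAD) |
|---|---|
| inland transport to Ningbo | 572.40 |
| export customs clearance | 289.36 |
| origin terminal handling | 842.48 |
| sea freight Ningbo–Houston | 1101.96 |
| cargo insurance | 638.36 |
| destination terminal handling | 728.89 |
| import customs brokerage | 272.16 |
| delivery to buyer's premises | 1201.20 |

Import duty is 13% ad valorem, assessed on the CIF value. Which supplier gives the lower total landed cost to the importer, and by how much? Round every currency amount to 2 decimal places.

Supplier A is cheaper by CAD 3606.12

Supplier A (EXW):
CIF value = EXW price + inland to port + export clearance + origin terminal + freight + insurance = 29603.49 + 572.40 + 289.36 + 842.48 + 1101.96 + 638.36 = 33048.05
Import duty = 33048.05 × 13% = 4296.25
Buyer bears (A): 572.40 + 289.36 + 842.48 + 1101.96 + 638.36 + 728.89 + 272.16 + 1201.20 = 5646.81
Landed cost (A) = invoice 29603.49 + 5646.81 + duty 4296.25 = 39546.55
Supplier B (FOB):
CIF value = FOB price + freight + insurance = 34498.99 + 1101.96 + 638.36 = 36239.31
Import duty = 36239.31 × 13% = 4711.11
Buyer bears (B): 1101.96 + 638.36 + 728.89 + 272.16 + 1201.20 = 3942.57
Landed cost (B) = invoice 34498.99 + 3942.57 + duty 4711.11 = 43152.67
Difference = |39546.55 − 43152.67| = 3606.12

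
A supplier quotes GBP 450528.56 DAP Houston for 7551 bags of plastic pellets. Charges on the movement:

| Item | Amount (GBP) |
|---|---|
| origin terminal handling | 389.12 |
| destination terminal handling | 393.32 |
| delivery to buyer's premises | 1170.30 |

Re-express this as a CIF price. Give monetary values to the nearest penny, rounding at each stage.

Not relevant to the conversion: origin terminal — on the seller under both DAP and CIF; already in the DAP price and stays in the CIF price.
From DAP to CIF, the seller no longer bears: destination terminal, delivery.
CIF price = 450528.56 − 393.32 − 1170.30 = 448964.94

CIF price: GBP 448964.94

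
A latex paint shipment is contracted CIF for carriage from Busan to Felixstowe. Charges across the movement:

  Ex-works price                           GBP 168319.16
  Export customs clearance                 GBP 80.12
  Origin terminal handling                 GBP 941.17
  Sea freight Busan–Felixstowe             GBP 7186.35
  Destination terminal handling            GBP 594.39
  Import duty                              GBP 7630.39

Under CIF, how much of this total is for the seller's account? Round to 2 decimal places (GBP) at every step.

CIF: the seller pays costs through ocean freight and marine insurance to the destination port.
Seller's account: goods 168319.16 + export clearance 80.12 + origin terminal 941.17 + freight 7186.35 = 176526.80
Buyer's account: destination terminal 594.39 + duty 7630.39 = 8224.78

Seller's account: GBP 176526.80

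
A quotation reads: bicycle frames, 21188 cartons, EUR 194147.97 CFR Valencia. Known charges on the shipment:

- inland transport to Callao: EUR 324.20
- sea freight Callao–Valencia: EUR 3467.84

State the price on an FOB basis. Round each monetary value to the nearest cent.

FOB price: EUR 190680.13

Not relevant to the conversion: inland to port — on the seller under both CFR and FOB; already in the CFR price and stays in the FOB price.
From CFR to FOB, the seller no longer bears: freight.
FOB price = 194147.97 − 3467.84 = 190680.13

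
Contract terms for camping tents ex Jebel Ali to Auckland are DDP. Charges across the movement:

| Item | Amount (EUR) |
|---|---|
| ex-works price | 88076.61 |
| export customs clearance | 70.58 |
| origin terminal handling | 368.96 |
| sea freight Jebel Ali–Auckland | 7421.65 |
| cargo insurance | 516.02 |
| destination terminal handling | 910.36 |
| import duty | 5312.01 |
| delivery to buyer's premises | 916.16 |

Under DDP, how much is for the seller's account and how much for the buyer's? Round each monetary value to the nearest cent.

DDP: the seller bears all costs including import duty.
Seller's account: goods 88076.61 + export clearance 70.58 + origin terminal 368.96 + freight 7421.65 + insurance 516.02 + destination terminal 910.36 + duty 5312.01 + delivery 916.16 = 103592.35
Buyer's account: 0.00

Seller: EUR 103592.35; buyer: EUR 0.00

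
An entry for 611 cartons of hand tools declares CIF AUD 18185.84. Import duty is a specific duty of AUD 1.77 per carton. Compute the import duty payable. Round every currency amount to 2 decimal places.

Import duty = 611 × 1.77 = 1081.47

Import duty: AUD 1081.47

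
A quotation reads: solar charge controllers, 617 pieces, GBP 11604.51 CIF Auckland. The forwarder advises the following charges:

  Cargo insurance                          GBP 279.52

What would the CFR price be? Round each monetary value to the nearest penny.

From CIF to CFR, the seller no longer bears: insurance.
CFR price = 11604.51 − 279.52 = 11324.99

CFR price: GBP 11324.99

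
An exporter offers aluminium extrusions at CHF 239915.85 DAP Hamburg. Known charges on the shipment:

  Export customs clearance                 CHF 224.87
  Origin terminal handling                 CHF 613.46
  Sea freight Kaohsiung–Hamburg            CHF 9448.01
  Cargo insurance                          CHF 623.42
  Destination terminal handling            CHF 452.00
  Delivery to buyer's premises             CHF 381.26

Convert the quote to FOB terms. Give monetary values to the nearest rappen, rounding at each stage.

FOB price: CHF 229011.16

Not relevant to the conversion: origin terminal, export clearance — on the seller under both DAP and FOB; already in the DAP price and stays in the FOB price.
From DAP to FOB, the seller no longer bears: freight, insurance, destination terminal, delivery.
FOB price = 239915.85 − 9448.01 − 623.42 − 452.00 − 381.26 = 229011.16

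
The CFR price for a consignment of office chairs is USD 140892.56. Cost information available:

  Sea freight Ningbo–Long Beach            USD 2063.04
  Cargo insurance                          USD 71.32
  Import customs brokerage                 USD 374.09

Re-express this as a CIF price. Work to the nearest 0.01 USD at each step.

Not relevant to the conversion: freight — on the seller under both CFR and CIF; already in the CFR price and stays in the CIF price. brokerage — on the buyer under both terms; not part of either seller's price.
From CFR to CIF, the seller additionally bears: insurance.
CIF price = 140892.56 + 71.32 = 140963.88

CIF price: USD 140963.88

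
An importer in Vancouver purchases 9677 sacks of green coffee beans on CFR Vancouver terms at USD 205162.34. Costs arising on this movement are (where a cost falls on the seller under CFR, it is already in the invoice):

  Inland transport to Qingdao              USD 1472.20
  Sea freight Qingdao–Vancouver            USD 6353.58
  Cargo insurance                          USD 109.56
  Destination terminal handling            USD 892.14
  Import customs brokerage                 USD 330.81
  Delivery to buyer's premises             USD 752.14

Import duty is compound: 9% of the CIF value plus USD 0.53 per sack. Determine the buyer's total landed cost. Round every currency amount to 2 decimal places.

CFR: the seller pays costs through ocean freight to the destination port, but not insurance.
Already in the invoice (seller's account under CFR): inland to port, freight — exclude.
CIF value = CFR price + insurance = 205162.34 + 109.56 = 205271.90
Ad valorem component: 205271.90 × 9% = 18474.47
Specific component: 9677 × 0.53 = 5128.81
Import duty = 18474.47 + 5128.81 = 23603.28
Buyer bears: insurance 109.56 + destination terminal 892.14 + brokerage 330.81 + delivery 752.14 + duty 23603.28 = 25687.93
Landed cost = invoice 205162.34 + 25687.93 = 230850.27

Total landed cost: USD 230850.27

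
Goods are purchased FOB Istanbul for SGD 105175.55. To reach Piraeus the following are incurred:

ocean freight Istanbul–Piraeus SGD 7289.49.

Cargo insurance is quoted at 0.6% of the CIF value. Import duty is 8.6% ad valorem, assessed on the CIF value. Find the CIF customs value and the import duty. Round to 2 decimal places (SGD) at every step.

CIF value: SGD 113143.90; import duty: SGD 9730.38

Let C be the CIF value. C = FOB price + freight + 0.6% × C
C − 0.6% × C = 105175.55 + 7289.49
0.994 × C = 112465.04
C = 112465.04 / 0.994 = 113143.90
Insurance premium = 0.6% × 113143.90 = 678.86
Import duty = 113143.90 × 8.6% = 9730.38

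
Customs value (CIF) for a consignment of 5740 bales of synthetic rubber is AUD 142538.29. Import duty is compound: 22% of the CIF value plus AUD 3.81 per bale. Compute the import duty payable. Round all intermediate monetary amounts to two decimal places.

Ad valorem component: 142538.29 × 22% = 31358.42
Specific component: 5740 × 3.81 = 21869.40
Import duty = 31358.42 + 21869.40 = 53227.82

Import duty: AUD 53227.82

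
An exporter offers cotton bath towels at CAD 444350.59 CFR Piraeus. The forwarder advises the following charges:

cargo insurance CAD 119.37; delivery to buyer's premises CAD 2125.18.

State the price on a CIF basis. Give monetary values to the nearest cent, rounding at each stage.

CIF price: CAD 444469.96

Not relevant to the conversion: delivery — on the buyer under both terms; not part of either seller's price.
From CFR to CIF, the seller additionally bears: insurance.
CIF price = 444350.59 + 119.37 = 444469.96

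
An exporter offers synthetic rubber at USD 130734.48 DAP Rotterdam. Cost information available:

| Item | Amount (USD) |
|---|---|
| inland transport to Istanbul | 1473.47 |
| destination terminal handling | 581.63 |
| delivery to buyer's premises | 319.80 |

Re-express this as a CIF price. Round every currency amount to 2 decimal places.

Not relevant to the conversion: inland to port — on the seller under both DAP and CIF; already in the DAP price and stays in the CIF price.
From DAP to CIF, the seller no longer bears: destination terminal, delivery.
CIF price = 130734.48 − 581.63 − 319.80 = 129833.05

CIF price: USD 129833.05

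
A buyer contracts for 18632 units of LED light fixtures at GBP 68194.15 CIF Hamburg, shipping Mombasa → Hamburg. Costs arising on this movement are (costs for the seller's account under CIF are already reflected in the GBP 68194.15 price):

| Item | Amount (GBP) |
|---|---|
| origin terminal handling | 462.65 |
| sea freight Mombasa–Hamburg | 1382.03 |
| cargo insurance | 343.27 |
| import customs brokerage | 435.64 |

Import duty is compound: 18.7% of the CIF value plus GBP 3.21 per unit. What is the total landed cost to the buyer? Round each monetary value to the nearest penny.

CIF: the seller pays costs through ocean freight and marine insurance to the destination port.
Already in the invoice (seller's account under CIF): origin terminal, freight, insurance — exclude.
The CIF price already equals the CIF value: 68194.15
Ad valorem component: 68194.15 × 18.7% = 12752.31
Specific component: 18632 × 3.21 = 59808.72
Import duty = 12752.31 + 59808.72 = 72561.03
Buyer bears: brokerage 435.64 + duty 72561.03 = 72996.67
Landed cost = invoice 68194.15 + 72996.67 = 141190.82

Total landed cost: GBP 141190.82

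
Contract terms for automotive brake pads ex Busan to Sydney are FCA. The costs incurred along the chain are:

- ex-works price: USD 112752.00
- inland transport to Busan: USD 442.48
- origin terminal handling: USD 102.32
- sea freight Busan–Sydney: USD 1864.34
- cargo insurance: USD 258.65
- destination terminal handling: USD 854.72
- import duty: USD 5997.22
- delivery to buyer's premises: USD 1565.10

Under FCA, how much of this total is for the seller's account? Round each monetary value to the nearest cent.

FCA: the seller delivers export-cleared goods to the carrier; the buyer bears costs from that point.
Seller's account: goods 112752.00 + inland to port 442.48 = 113194.48
Buyer's account: origin terminal 102.32 + freight 1864.34 + insurance 258.65 + destination terminal 854.72 + duty 5997.22 + delivery 1565.10 = 10642.35

Seller's account: USD 113194.48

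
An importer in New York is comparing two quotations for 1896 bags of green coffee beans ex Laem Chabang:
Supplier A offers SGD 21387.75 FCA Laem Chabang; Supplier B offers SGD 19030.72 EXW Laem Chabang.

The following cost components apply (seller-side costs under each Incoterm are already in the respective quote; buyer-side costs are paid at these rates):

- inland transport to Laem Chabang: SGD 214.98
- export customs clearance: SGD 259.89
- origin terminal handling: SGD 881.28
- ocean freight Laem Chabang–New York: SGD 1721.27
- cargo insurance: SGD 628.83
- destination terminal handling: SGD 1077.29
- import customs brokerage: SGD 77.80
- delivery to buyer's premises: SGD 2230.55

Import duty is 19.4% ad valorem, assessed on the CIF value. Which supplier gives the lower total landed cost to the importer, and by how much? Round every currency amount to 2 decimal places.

Supplier B is cheaper by SGD 2247.30

Supplier A (FCA):
CIF value = FCA price + origin terminal + freight + insurance = 21387.75 + 881.28 + 1721.27 + 628.83 = 24619.13
Import duty = 24619.13 × 19.4% = 4776.11
Buyer bears (A): 881.28 + 1721.27 + 628.83 + 1077.29 + 77.80 + 2230.55 = 6617.02
Landed cost (A) = invoice 21387.75 + 6617.02 + duty 4776.11 = 32780.88
Supplier B (EXW):
CIF value = EXW price + inland to port + export clearance + origin terminal + freight + insurance = 19030.72 + 214.98 + 259.89 + 881.28 + 1721.27 + 628.83 = 22736.97
Import duty = 22736.97 × 19.4% = 4410.97
Buyer bears (B): 214.98 + 259.89 + 881.28 + 1721.27 + 628.83 + 1077.29 + 77.80 + 2230.55 = 7091.89
Landed cost (B) = invoice 19030.72 + 7091.89 + duty 4410.97 = 30533.58
Difference = |32780.88 − 30533.58| = 2247.30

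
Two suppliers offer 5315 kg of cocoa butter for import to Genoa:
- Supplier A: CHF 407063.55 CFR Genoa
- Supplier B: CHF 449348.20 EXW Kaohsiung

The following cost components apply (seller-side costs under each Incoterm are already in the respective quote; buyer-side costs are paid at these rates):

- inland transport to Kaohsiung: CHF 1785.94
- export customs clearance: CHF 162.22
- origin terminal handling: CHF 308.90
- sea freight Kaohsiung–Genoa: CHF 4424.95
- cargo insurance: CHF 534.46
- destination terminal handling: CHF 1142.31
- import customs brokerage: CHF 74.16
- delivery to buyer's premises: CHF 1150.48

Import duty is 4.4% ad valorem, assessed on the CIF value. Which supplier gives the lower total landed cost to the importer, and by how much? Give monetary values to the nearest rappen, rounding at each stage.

Supplier A (CFR):
CIF value = CFR price + insurance = 407063.55 + 534.46 = 407598.01
Import duty = 407598.01 × 4.4% = 17934.31
Buyer bears (A): 534.46 + 1142.31 + 74.16 + 1150.48 = 2901.41
Landed cost (A) = invoice 407063.55 + 2901.41 + duty 17934.31 = 427899.27
Supplier B (EXW):
CIF value = EXW price + inland to port + export clearance + origin terminal + freight + insurance = 449348.20 + 1785.94 + 162.22 + 308.90 + 4424.95 + 534.46 = 456564.67
Import duty = 456564.67 × 4.4% = 20088.85
Buyer bears (B): 1785.94 + 162.22 + 308.90 + 4424.95 + 534.46 + 1142.31 + 74.16 + 1150.48 = 9583.42
Landed cost (B) = invoice 449348.20 + 9583.42 + duty 20088.85 = 479020.47
Difference = |427899.27 − 479020.47| = 51121.20

Supplier A is cheaper by CHF 51121.20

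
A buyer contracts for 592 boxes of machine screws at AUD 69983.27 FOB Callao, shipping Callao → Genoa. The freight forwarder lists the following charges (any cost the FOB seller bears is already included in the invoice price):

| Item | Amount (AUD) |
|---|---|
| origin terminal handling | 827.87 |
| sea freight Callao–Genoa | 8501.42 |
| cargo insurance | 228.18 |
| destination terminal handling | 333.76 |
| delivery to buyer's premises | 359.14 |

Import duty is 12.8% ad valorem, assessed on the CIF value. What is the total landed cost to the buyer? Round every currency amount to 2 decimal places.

Total landed cost: AUD 89481.02

FOB: the seller bears costs until goods are on board at the origin port; the buyer bears freight, insurance and all costs thereafter.
Already in the invoice (seller's account under FOB): origin terminal — exclude.
CIF value = FOB price + freight + insurance = 69983.27 + 8501.42 + 228.18 = 78712.87
Import duty = 78712.87 × 12.8% = 10075.25
Buyer bears: freight 8501.42 + insurance 228.18 + destination terminal 333.76 + delivery 359.14 + duty 10075.25 = 19497.75
Landed cost = invoice 69983.27 + 19497.75 = 89481.02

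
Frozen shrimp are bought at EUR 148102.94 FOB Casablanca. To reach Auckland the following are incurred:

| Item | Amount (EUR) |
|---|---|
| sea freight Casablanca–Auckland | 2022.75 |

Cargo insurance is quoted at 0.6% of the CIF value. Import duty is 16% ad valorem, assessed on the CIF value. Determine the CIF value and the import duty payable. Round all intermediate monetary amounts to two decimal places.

Let C be the CIF value. C = FOB price + freight + 0.6% × C
C − 0.6% × C = 148102.94 + 2022.75
0.994 × C = 150125.69
C = 150125.69 / 0.994 = 151031.88
Insurance premium = 0.6% × 151031.88 = 906.19
Import duty = 151031.88 × 16% = 24165.10

CIF value: EUR 151031.88; import duty: EUR 24165.10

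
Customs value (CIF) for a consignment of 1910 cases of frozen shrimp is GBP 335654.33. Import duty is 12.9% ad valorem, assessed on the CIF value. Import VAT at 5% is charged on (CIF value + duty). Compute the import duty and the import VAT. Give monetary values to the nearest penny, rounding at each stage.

Import duty: GBP 43299.41; import VAT: GBP 18947.69

Import duty = 335654.33 × 12.9% = 43299.41
VAT base = CIF + duty = 335654.33 + 43299.41 = 378953.74
Import VAT = 378953.74 × 5% = 18947.69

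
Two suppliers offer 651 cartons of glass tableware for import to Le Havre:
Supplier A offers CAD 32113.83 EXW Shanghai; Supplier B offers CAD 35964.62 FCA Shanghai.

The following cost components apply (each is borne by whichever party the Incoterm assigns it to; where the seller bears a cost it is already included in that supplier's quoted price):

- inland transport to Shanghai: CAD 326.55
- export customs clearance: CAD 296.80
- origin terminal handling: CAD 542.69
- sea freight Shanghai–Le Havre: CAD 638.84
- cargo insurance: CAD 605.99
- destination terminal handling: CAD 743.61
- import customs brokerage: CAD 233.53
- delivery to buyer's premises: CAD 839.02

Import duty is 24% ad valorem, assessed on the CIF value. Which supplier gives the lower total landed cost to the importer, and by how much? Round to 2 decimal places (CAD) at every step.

Supplier A (EXW):
CIF value = EXW price + inland to port + export clearance + origin terminal + freight + insurance = 32113.83 + 326.55 + 296.80 + 542.69 + 638.84 + 605.99 = 34524.70
Import duty = 34524.70 × 24% = 8285.93
Buyer bears (A): 326.55 + 296.80 + 542.69 + 638.84 + 605.99 + 743.61 + 233.53 + 839.02 = 4227.03
Landed cost (A) = invoice 32113.83 + 4227.03 + duty 8285.93 = 44626.79
Supplier B (FCA):
CIF value = FCA price + origin terminal + freight + insurance = 35964.62 + 542.69 + 638.84 + 605.99 = 37752.14
Import duty = 37752.14 × 24% = 9060.51
Buyer bears (B): 542.69 + 638.84 + 605.99 + 743.61 + 233.53 + 839.02 = 3603.68
Landed cost (B) = invoice 35964.62 + 3603.68 + duty 9060.51 = 48628.81
Difference = |44626.79 − 48628.81| = 4002.02

Supplier A is cheaper by CAD 4002.02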